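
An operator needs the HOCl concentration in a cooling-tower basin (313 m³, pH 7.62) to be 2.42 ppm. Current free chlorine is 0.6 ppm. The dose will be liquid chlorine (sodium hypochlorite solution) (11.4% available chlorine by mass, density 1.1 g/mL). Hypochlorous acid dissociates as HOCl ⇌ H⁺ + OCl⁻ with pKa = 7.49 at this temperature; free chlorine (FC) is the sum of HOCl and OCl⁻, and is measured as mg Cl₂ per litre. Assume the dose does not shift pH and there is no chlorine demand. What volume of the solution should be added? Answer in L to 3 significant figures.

12.7 L

Volume: 313 m³ = 313,000 L.
[OCl⁻]/[HOCl] = 10^(pH − pKa) = 10^(7.62 − 7.49) = 1.349; fraction as HOCl = 1/(1 + 1.349) = 0.4257.
Free chlorine required for 2.42 ppm HOCl: 2.42 / 0.4257 = 5.684 ppm.
FC to add: 5.684 − 0.6 = 5.084 mg/L as Cl₂.
Cl₂ equivalent: 5.084 mg/L × 313,000 L = 1591 g.
Product at 11.4% available Cl: 1591 / 0.114 = 13,960 g.
Volume: 13,960 g ÷ 1.1 g/mL = 12,690 mL.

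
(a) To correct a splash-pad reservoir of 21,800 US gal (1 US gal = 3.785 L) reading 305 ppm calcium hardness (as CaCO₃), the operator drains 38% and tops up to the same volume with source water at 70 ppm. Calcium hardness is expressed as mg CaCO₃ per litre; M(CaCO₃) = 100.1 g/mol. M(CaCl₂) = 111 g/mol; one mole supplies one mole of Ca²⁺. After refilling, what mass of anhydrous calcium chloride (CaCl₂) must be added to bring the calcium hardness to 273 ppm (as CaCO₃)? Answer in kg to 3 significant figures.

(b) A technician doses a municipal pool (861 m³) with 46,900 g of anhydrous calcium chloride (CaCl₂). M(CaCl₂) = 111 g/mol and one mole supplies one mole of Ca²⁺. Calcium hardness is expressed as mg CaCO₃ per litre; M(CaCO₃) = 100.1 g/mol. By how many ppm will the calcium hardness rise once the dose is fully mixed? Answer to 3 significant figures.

(a) 5.24 kg; (b) 49.1 ppm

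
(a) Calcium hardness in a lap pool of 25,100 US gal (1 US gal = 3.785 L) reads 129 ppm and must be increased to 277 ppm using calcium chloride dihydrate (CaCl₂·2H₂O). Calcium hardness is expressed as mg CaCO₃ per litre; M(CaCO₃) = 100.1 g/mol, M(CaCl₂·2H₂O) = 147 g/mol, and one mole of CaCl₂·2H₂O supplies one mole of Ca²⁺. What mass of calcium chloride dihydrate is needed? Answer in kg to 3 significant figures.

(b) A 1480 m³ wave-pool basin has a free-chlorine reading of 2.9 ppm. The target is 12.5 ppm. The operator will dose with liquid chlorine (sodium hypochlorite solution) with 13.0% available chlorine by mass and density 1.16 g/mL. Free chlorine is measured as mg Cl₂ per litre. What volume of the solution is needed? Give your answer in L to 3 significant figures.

(a) Volume: 25,100 US gal × 3.785 L/gal = 95,004 L.
(a) Hardness to add: (277 − 129) = 148 mg/L as CaCO₃ × 95,004 L = 14,060 g as CaCO₃.
(a) Moles of Ca²⁺ (1 mol Ca²⁺ ≡ 1 mol CaCO₃): 14,060 / 100.1 g/mol = 140.5 mol.
(a) Mass of CaCl₂·2H₂O: 140.5 × 147 = 20,650 g.

(b) Volume: 1480 m³ = 1,480,000 L.
(b) Chlorine deficit: 12.5 − 2.9 = 9.6 ppm = 9.6 mg/L as Cl₂.
(b) Cl₂ equivalent needed: 9.6 mg/L × 1,480,000 L = 14,210,000 mg = 14,210 g.
(b) Product at 13.0% available chlorine: 14,210 / 0.13 = 109,300 g.
(b) Volume at density 1.16 g/mL: 109,300 g ÷ 1.16 g/mL = 94,220 mL.

(a) 20.6 kg; (b) 94.2 L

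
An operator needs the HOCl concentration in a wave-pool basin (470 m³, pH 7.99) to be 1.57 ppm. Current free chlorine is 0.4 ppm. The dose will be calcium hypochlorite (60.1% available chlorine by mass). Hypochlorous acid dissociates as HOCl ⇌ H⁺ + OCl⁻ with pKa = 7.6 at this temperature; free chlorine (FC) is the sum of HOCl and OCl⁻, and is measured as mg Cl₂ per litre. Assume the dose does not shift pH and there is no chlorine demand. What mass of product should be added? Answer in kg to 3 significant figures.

3.93 kg

Volume: 470 m³ = 470,000 L.
[OCl⁻]/[HOCl] = 10^(pH − pKa) = 10^(7.99 − 7.6) = 2.455; fraction as HOCl = 1/(1 + 2.455) = 0.2895.
Free chlorine required for 1.57 ppm HOCl: 1.57 / 0.2895 = 5.424 ppm.
FC to add: 5.424 − 0.4 = 5.024 mg/L as Cl₂.
Cl₂ equivalent: 5.024 mg/L × 470,000 L = 2361 g.
Product at 60.1% available Cl: 2361 / 0.601 = 3929 g.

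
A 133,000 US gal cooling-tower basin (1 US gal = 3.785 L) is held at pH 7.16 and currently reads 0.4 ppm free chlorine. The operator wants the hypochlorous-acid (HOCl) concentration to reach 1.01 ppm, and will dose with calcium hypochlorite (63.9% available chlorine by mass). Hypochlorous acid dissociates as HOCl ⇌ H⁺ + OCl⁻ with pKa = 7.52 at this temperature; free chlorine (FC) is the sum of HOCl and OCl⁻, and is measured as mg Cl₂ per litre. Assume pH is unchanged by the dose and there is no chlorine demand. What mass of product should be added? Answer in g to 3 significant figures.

Volume: 133,000 US gal × 3.785 L/gal = 503,405 L.
[OCl⁻]/[HOCl] = 10^(pH − pKa) = 10^(7.16 − 7.52) = 0.4365; fraction as HOCl = 1/(1 + 0.4365) = 0.6961.
Free chlorine required for 1.01 ppm HOCl: 1.01 / 0.6961 = 1.451 ppm.
FC to add: 1.451 − 0.4 = 1.051 mg/L as Cl₂.
Cl₂ equivalent: 1.051 mg/L × 503,405 L = 529 g.
Product at 63.9% available Cl: 529 / 0.639 = 827.9 g.

828 g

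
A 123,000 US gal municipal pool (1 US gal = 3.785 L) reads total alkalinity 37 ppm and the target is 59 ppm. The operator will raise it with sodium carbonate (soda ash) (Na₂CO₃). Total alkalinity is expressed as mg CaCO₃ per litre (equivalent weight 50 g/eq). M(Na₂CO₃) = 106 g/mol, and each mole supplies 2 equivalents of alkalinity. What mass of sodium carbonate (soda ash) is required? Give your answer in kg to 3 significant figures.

10.9 kg

Volume: 123,000 US gal × 3.785 L/gal = 465,555 L.
Alkalinity to add: (59 − 37) = 22 mg/L as CaCO₃ × 465,555 L = 10,240 g as CaCO₃.
Equivalents: 10,240 g ÷ 50 g/eq = 204.8 eq.
Each mole of Na₂CO₃ supplies 2 eq, so 204.8 / 2 = 102.4 mol.
Mass: 102.4 mol × 106 g/mol = 10,860 g.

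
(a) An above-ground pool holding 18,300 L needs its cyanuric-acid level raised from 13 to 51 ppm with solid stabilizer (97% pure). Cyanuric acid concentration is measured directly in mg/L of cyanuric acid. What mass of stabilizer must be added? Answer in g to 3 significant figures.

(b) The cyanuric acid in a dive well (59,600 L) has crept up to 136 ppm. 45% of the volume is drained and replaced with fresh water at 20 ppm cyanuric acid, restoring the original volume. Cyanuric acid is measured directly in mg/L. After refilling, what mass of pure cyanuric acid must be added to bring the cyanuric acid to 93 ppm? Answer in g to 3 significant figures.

(a) CYA to add: (51 − 13) = 38 mg/L × 18,300 L = 695.4 g cyanuric acid.
(a) At 97% purity: 695.4 / 0.97 = 716.9 g product.

(b) After draining 45% and refilling: 136 × 0.55 + 20 × 0.45 = 83.8 ppm.
(b) Deficit to target: 93 − 83.8 = 9.2 mg/L.
(b) Mass: 9.2 mg/L × 59,600 L = 548.3 g cyanuric acid.

(a) 717 g; (b) 548 g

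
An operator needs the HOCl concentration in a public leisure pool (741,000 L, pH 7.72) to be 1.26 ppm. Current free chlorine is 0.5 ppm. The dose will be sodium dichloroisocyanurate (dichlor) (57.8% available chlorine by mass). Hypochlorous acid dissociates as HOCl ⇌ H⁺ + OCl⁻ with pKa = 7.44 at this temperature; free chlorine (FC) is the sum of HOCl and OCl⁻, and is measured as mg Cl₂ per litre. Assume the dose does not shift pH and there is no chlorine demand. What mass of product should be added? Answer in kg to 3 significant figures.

4.05 kg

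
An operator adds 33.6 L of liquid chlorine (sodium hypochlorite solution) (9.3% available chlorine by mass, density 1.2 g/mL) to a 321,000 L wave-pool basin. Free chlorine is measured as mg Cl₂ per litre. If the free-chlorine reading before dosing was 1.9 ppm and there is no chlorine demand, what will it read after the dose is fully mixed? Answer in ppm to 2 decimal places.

Mass of solution: 33.6 L × 1000 mL/L × 1.2 g/mL = 40,320 g.
Available chlorine delivered: 40,320 g × 0.093 = 3750 g as Cl₂.
Concentration rise: 3750 g / 321,000 L = 11.68 mg/L = 11.68 ppm.
Final FC: 1.9 + 11.68 = 13.58 ppm.

13.58 ppm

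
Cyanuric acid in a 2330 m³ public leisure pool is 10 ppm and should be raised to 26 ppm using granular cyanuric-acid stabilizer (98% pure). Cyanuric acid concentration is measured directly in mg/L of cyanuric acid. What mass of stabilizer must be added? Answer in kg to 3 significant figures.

38.0 kg

Volume: 2330 m³ = 2,330,000 L.
CYA to add: (26 − 10) = 16 mg/L × 2,330,000 L = 37,280 g cyanuric acid.
At 98% purity: 37,280 / 0.98 = 38,040 g product.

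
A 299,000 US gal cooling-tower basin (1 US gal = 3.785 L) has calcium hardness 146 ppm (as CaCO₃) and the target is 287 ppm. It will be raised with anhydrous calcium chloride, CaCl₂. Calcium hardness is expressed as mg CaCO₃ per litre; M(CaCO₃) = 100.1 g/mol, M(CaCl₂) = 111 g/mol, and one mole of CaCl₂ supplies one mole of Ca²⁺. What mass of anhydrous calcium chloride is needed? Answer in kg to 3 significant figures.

Volume: 299,000 US gal × 3.785 L/gal = 1,131,715 L.
Hardness to add: (287 − 146) = 141 mg/L as CaCO₃ × 1,131,715 L = 159,600 g as CaCO₃.
Moles of Ca²⁺ (1 mol Ca²⁺ ≡ 1 mol CaCO₃): 159,600 / 100.1 g/mol = 1594 mol.
Mass of CaCl₂: 1594 × 111 = 176,900 g.

177 kg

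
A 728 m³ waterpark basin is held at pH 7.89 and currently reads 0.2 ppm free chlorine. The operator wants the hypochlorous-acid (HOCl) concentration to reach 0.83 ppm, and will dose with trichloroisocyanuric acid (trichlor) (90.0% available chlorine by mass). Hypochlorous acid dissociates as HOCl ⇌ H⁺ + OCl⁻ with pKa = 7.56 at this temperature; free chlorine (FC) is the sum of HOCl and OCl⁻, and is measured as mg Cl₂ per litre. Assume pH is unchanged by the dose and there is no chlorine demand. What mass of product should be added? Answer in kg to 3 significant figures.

1.94 kg

Volume: 728 m³ = 728,000 L.
[OCl⁻]/[HOCl] = 10^(pH − pKa) = 10^(7.89 − 7.56) = 2.138; fraction as HOCl = 1/(1 + 2.138) = 0.3187.
Free chlorine required for 0.83 ppm HOCl: 0.83 / 0.3187 = 2.605 ppm.
FC to add: 2.605 − 0.2 = 2.405 mg/L as Cl₂.
Cl₂ equivalent: 2.405 mg/L × 728,000 L = 1750 g.
Product at 90.0% available Cl: 1750 / 0.9 = 1945 g.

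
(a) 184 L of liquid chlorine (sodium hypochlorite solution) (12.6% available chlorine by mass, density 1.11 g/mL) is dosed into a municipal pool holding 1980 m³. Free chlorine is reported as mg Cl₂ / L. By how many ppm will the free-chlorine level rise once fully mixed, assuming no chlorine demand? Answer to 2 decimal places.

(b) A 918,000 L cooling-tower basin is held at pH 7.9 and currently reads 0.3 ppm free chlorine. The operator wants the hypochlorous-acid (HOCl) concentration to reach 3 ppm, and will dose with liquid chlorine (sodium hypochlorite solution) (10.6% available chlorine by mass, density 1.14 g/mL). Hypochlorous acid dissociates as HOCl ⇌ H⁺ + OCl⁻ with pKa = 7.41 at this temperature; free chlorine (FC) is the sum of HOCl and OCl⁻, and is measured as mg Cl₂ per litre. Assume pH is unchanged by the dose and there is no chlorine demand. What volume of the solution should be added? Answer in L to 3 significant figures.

(a) Volume: 1980 m³ = 1,980,000 L.
(a) Mass of solution: 184 L × 1000 mL/L × 1.11 g/mL = 204,200 g.
(a) Available chlorine delivered: 204,200 g × 0.126 = 25,730 g as Cl₂.
(a) Concentration rise: 25,730 g / 1,980,000 L = 13 mg/L = 13.00 ppm.

(b) [OCl⁻]/[HOCl] = 10^(pH − pKa) = 10^(7.9 − 7.41) = 3.09; fraction as HOCl = 1/(1 + 3.09) = 0.2445.
(b) Free chlorine required for 3 ppm HOCl: 3 / 0.2445 = 12.27 ppm.
(b) FC to add: 12.27 − 0.3 = 11.97 mg/L as Cl₂.
(b) Cl₂ equivalent: 11.97 mg/L × 918,000 L = 10,990 g.
(b) Product at 10.6% available Cl: 10,990 / 0.106 = 103,700 g.
(b) Volume: 103,700 g ÷ 1.14 g/mL = 90,940 mL.

(a) 13.00 ppm; (b) 90.9 L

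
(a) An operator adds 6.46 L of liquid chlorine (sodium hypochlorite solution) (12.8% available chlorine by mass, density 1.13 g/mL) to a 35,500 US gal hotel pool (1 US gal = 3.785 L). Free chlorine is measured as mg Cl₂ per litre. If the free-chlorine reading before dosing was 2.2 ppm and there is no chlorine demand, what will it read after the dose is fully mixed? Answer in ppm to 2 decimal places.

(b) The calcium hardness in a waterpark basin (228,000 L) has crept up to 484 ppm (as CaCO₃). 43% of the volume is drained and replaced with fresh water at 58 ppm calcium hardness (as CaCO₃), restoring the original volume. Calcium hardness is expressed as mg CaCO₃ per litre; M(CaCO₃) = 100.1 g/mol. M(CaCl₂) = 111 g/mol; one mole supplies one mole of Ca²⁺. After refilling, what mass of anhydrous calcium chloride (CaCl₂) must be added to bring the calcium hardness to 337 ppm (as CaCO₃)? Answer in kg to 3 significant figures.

(a) 9.15 ppm; (b) 9.15 kg

(a) Volume: 35,500 US gal × 3.785 L/gal = 134,368 L.
(a) Mass of solution: 6.46 L × 1000 mL/L × 1.13 g/mL = 7300 g.
(a) Available chlorine delivered: 7300 g × 0.128 = 934.4 g as Cl₂.
(a) Concentration rise: 934.4 g / 134,368 L = 6.954 mg/L = 6.95 ppm.
(a) Final FC: 2.2 + 6.95 = 9.15 ppm.

(b) After draining 43% and refilling: 484 × 0.57 + 58 × 0.43 = 300.82 ppm.
(b) Deficit to target: 337 − 300.82 = 36.18 mg/L.
(b) As CaCO₃: 36.18 mg/L × 228,000 L = 8249 g; ÷ 100.1 = 82.41 mol Ca²⁺.
(b) Mass: 82.41 × 111 = 9147 g.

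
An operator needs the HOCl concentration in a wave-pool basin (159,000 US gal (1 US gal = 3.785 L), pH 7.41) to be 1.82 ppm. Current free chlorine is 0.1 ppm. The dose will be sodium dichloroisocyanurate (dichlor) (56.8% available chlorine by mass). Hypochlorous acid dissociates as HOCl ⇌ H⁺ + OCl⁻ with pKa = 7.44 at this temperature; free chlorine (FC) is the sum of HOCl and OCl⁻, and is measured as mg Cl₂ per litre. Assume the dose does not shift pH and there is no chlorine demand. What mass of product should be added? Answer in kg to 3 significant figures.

Volume: 159,000 US gal × 3.785 L/gal = 601,815 L.
[OCl⁻]/[HOCl] = 10^(pH − pKa) = 10^(7.41 − 7.44) = 0.9333; fraction as HOCl = 1/(1 + 0.9333) = 0.5173.
Free chlorine required for 1.82 ppm HOCl: 1.82 / 0.5173 = 3.519 ppm.
FC to add: 3.519 − 0.1 = 3.419 mg/L as Cl₂.
Cl₂ equivalent: 3.419 mg/L × 601,815 L = 2057 g.
Product at 56.8% available Cl: 2057 / 0.568 = 3622 g.

3.62 kg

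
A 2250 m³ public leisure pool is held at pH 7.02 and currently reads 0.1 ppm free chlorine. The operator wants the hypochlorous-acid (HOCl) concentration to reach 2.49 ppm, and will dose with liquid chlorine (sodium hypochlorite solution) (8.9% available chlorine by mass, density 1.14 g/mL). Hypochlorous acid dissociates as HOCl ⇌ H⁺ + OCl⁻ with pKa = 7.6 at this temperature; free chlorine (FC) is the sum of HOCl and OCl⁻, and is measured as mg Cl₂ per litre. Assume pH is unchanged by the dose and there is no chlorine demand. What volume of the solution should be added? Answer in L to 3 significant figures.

Volume: 2250 m³ = 2,250,000 L.
[OCl⁻]/[HOCl] = 10^(pH − pKa) = 10^(7.02 − 7.6) = 0.263; fraction as HOCl = 1/(1 + 0.263) = 0.7917.
Free chlorine required for 2.49 ppm HOCl: 2.49 / 0.7917 = 3.145 ppm.
FC to add: 3.145 − 0.1 = 3.045 mg/L as Cl₂.
Cl₂ equivalent: 3.045 mg/L × 2,250,000 L = 6851 g.
Product at 8.9% available Cl: 6851 / 0.089 = 76,980 g.
Volume: 76,980 g ÷ 1.14 g/mL = 67,530 mL.

67.5 L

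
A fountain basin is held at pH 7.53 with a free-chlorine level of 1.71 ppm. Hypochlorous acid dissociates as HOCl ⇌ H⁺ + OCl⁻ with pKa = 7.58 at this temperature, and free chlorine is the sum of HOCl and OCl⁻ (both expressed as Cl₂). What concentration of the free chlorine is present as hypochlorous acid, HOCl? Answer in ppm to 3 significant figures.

[OCl⁻]/[HOCl] = 10^(pH − pKa) = 10^(7.53 − 7.58) = 10^-0.05 = 0.8913.
Fraction as HOCl = 1 / (1 + 0.8913) = 0.5288.
HOCl = 0.5288 × 1.71 ppm = 0.9042 ppm.

0.904 ppm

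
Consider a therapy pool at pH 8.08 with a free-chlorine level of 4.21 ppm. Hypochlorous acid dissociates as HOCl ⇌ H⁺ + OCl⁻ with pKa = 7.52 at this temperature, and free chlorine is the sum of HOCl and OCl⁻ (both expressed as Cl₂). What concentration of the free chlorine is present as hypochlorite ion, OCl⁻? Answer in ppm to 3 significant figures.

3.30 ppm

[OCl⁻]/[HOCl] = 10^(pH − pKa) = 10^(8.08 − 7.52) = 10^0.56 = 3.631.
Fraction as HOCl = 1 / (1 + 3.631) = 0.2159.
OCl⁻ = (1 − 0.2159) × 4.21 ppm = 3.301 ppm.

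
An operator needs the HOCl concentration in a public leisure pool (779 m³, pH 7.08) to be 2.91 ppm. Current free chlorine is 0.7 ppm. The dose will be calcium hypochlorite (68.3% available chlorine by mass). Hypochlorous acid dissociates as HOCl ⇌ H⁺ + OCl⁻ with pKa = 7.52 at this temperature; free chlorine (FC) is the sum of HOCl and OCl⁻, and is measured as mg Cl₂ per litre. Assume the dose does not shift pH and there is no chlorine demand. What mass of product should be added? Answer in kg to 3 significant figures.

3.73 kg

Volume: 779 m³ = 779,000 L.
[OCl⁻]/[HOCl] = 10^(pH − pKa) = 10^(7.08 − 7.52) = 0.3631; fraction as HOCl = 1/(1 + 0.3631) = 0.7336.
Free chlorine required for 2.91 ppm HOCl: 2.91 / 0.7336 = 3.967 ppm.
FC to add: 3.967 − 0.7 = 3.267 mg/L as Cl₂.
Cl₂ equivalent: 3.267 mg/L × 779,000 L = 2545 g.
Product at 68.3% available Cl: 2545 / 0.683 = 3726 g.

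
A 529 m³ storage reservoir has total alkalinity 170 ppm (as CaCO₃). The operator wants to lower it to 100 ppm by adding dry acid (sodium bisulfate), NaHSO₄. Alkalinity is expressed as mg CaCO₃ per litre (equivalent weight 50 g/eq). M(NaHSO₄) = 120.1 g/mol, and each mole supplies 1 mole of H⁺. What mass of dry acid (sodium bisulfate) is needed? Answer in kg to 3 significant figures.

88.9 kg

Volume: 529 m³ = 529,000 L.
Alkalinity to neutralize: (170 − 100) = 70 mg/L as CaCO₃ × 529,000 L = 37,030 g as CaCO₃.
Equivalents of H⁺ required: 37,030 ÷ 50 g/eq = 740.6 eq = 740.6 mol NaHSO₄.
Mass of NaHSO₄: 740.6 × 120.1 = 88,950 g.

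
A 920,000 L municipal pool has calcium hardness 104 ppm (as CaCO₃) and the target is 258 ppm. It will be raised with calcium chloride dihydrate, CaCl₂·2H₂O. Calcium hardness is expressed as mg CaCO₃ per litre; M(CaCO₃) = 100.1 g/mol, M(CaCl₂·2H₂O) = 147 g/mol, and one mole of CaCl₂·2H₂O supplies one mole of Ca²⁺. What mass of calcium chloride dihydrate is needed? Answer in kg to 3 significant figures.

Hardness to add: (258 − 104) = 154 mg/L as CaCO₃ × 920,000 L = 141,700 g as CaCO₃.
Moles of Ca²⁺ (1 mol Ca²⁺ ≡ 1 mol CaCO₃): 141,700 / 100.1 g/mol = 1415 mol.
Mass of CaCl₂·2H₂O: 1415 × 147 = 208,100 g.

208 kg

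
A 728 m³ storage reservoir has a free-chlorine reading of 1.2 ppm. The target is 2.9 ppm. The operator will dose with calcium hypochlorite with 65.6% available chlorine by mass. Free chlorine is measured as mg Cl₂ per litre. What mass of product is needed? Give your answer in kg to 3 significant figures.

Volume: 728 m³ = 728,000 L.
Chlorine deficit: 2.9 − 1.2 = 1.7 ppm = 1.7 mg/L as Cl₂.
Cl₂ equivalent needed: 1.7 mg/L × 728,000 L = 1,238,000 mg = 1238 g.
Product at 65.6% available chlorine: 1238 / 0.656 = 1887 g.

1.89 kg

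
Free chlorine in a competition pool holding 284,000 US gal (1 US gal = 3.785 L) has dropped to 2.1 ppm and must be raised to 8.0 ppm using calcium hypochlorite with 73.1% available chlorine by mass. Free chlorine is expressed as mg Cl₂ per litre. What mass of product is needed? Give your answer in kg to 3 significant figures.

8.68 kg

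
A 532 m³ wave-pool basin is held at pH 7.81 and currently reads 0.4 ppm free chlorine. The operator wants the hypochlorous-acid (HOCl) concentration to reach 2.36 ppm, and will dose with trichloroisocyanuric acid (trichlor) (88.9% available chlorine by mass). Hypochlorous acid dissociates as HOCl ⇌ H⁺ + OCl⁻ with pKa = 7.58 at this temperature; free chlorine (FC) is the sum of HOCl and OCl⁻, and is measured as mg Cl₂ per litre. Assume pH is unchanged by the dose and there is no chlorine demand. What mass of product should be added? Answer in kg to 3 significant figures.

3.57 kg

Volume: 532 m³ = 532,000 L.
[OCl⁻]/[HOCl] = 10^(pH − pKa) = 10^(7.81 − 7.58) = 1.698; fraction as HOCl = 1/(1 + 1.698) = 0.3706.
Free chlorine required for 2.36 ppm HOCl: 2.36 / 0.3706 = 6.368 ppm.
FC to add: 6.368 − 0.4 = 5.968 mg/L as Cl₂.
Cl₂ equivalent: 5.968 mg/L × 532,000 L = 3175 g.
Product at 88.9% available Cl: 3175 / 0.889 = 3571 g.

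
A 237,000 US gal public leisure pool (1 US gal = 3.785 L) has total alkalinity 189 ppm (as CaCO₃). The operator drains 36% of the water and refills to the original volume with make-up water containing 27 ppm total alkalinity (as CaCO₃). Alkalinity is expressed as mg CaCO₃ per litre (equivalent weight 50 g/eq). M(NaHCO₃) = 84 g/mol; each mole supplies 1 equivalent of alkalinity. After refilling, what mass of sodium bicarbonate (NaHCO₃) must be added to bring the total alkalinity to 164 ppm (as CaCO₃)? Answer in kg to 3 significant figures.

50.2 kg

Volume: 237,000 US gal × 3.785 L/gal = 897,045 L.
After draining 36% and refilling: 189 × 0.64 + 27 × 0.36 = 130.68 ppm.
Deficit to target: 164 − 130.68 = 33.32 mg/L.
As CaCO₃: 33.32 mg/L × 897,045 L = 29,890 g; ÷ 50 g/eq ÷ 1 = 597.8 mol NaHCO₃.
Mass: 597.8 × 84 = 50,210 g.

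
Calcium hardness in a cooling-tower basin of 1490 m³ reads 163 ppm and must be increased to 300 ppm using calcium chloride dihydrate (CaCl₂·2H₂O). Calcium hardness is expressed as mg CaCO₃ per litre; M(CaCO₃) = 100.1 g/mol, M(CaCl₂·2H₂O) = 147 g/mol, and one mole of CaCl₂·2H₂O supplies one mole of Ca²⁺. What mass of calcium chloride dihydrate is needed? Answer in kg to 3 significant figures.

300 kg

Volume: 1490 m³ = 1,490,000 L.
Hardness to add: (300 − 163) = 137 mg/L as CaCO₃ × 1,490,000 L = 204,100 g as CaCO₃.
Moles of Ca²⁺ (1 mol Ca²⁺ ≡ 1 mol CaCO₃): 204,100 / 100.1 g/mol = 2039 mol.
Mass of CaCl₂·2H₂O: 2039 × 147 = 299,800 g.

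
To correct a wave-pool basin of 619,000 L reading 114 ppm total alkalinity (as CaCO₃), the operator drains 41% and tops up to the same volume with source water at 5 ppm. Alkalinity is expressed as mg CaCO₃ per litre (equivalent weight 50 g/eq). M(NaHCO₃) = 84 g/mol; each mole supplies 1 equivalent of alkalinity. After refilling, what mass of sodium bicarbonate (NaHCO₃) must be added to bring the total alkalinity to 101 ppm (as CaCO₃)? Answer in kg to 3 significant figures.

After draining 41% and refilling: 114 × 0.59 + 5 × 0.41 = 69.31 ppm.
Deficit to target: 101 − 69.31 = 31.69 mg/L.
As CaCO₃: 31.69 mg/L × 619,000 L = 19,620 g; ÷ 50 g/eq ÷ 1 = 392.3 mol NaHCO₃.
Mass: 392.3 × 84 = 32,960 g.

33.0 kg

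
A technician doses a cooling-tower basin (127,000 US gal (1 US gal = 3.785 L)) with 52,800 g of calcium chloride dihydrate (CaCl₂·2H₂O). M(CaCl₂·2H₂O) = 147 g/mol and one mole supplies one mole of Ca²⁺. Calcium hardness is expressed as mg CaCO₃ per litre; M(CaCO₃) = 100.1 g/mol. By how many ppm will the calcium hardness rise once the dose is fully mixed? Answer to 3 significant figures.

Volume: 127,000 US gal × 3.785 L/gal = 480,695 L.
Moles of Ca²⁺: 52,800 g ÷ 147 g/mol = 359.2 mol.
As CaCO₃: 359.2 mol × 100.1 g/mol = 35,950 g.
Rise: 35,950 g / 480,695 L × 1000 = 74.8 mg/L.

74.8 ppm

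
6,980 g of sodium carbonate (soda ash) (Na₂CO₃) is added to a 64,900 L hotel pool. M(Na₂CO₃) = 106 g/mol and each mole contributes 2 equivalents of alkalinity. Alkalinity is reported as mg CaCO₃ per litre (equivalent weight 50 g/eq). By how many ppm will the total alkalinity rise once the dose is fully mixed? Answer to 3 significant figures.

101 ppm

Moles of Na₂CO₃: 6,980 g ÷ 106 g/mol = 65.85 mol → 131.7 eq of alkalinity.
As CaCO₃: 131.7 eq × 50 g/eq = 6585 g.
Rise: 6585 g / 64,900 L × 1000 = 101.5 mg/L.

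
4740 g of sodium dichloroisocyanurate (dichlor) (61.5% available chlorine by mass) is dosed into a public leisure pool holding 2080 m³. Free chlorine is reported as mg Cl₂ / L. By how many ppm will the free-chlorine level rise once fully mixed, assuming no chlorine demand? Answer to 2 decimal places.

Volume: 2080 m³ = 2,080,000 L.
Available chlorine delivered: 4740 g × 0.615 = 2915 g as Cl₂.
Concentration rise: 2915 g / 2,080,000 L = 1.401 mg/L = 1.40 ppm.

1.40 ppm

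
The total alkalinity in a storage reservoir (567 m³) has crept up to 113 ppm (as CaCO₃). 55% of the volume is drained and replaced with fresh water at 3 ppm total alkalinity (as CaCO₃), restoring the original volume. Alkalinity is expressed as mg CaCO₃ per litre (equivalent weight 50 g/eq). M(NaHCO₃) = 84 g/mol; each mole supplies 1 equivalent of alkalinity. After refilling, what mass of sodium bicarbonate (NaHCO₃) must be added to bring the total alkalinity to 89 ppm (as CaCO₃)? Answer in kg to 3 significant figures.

34.8 kg

Volume: 567 m³ = 567,000 L.
After draining 55% and refilling: 113 × 0.45 + 3 × 0.55 = 52.5 ppm.
Deficit to target: 89 − 52.5 = 36.5 mg/L.
As CaCO₃: 36.5 mg/L × 567,000 L = 20,700 g; ÷ 50 g/eq ÷ 1 = 413.9 mol NaHCO₃.
Mass: 413.9 × 84 = 34,770 g.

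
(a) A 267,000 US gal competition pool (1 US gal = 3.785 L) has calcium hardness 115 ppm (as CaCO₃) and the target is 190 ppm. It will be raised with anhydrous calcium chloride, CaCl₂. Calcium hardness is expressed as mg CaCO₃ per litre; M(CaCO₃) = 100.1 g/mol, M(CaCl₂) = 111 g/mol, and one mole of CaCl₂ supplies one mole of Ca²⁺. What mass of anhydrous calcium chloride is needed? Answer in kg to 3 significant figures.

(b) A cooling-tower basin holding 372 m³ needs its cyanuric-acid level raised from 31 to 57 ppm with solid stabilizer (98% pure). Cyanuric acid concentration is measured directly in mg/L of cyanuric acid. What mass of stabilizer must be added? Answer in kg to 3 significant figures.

(a) 84.0 kg; (b) 9.87 kg

(a) Volume: 267,000 US gal × 3.785 L/gal = 1,010,595 L.
(a) Hardness to add: (190 − 115) = 75 mg/L as CaCO₃ × 1,010,595 L = 75,790 g as CaCO₃.
(a) Moles of Ca²⁺ (1 mol Ca²⁺ ≡ 1 mol CaCO₃): 75,790 / 100.1 g/mol = 757.2 mol.
(a) Mass of CaCl₂: 757.2 × 111 = 84,050 g.

(b) Volume: 372 m³ = 372,000 L.
(b) CYA to add: (57 − 31) = 26 mg/L × 372,000 L = 9672 g cyanuric acid.
(b) At 98% purity: 9672 / 0.98 = 9869 g product.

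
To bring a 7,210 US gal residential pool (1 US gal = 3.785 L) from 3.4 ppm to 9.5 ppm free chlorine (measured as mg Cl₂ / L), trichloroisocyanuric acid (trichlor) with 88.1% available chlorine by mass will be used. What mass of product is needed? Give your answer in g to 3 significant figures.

Volume: 7,210 US gal × 3.785 L/gal = 27,290 L.
Chlorine deficit: 9.5 − 3.4 = 6.1 ppm = 6.1 mg/L as Cl₂.
Cl₂ equivalent needed: 6.1 mg/L × 27,290 L = 166,500 mg = 166.5 g.
Product at 88.1% available chlorine: 166.5 / 0.881 = 189 g.

189 g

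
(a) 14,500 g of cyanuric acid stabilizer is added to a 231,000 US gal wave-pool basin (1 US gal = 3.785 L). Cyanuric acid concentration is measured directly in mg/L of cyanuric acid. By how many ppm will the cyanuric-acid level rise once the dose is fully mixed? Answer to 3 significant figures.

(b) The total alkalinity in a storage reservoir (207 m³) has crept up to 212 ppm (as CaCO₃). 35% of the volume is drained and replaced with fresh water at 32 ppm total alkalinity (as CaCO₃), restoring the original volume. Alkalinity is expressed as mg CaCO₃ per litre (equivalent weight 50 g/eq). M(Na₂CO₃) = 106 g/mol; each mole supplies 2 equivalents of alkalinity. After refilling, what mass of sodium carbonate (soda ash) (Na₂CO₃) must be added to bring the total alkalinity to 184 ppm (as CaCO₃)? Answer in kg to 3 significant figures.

(a) 16.6 ppm; (b) 7.68 kg

(a) Volume: 231,000 US gal × 3.785 L/gal = 874,335 L.
(a) Rise: 14,500 g / 874,335 L × 1000 = 16.58 mg/L.

(b) Volume: 207 m³ = 207,000 L.
(b) After draining 35% and refilling: 212 × 0.65 + 32 × 0.35 = 149 ppm.
(b) Deficit to target: 184 − 149 = 35 mg/L.
(b) As CaCO₃: 35 mg/L × 207,000 L = 7245 g; ÷ 50 g/eq ÷ 2 = 72.45 mol Na₂CO₃.
(b) Mass: 72.45 × 106 = 7680 g.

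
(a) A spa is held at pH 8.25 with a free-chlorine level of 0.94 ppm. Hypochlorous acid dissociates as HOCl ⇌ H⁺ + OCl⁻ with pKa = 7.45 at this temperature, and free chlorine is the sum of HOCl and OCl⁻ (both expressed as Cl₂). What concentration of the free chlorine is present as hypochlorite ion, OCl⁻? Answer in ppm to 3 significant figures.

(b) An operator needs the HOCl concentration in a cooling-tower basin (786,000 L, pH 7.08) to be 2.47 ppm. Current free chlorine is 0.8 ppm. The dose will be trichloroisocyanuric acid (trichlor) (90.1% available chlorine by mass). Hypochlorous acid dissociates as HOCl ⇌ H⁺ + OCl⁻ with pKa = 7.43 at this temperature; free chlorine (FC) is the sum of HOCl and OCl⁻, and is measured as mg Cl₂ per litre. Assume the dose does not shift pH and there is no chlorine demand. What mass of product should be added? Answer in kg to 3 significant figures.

(a) [OCl⁻]/[HOCl] = 10^(pH − pKa) = 10^(8.25 − 7.45) = 10^0.80 = 6.31.
(a) Fraction as HOCl = 1 / (1 + 6.31) = 0.1368.
(a) OCl⁻ = (1 − 0.1368) × 0.94 ppm = 0.8114 ppm.

(b) [OCl⁻]/[HOCl] = 10^(pH − pKa) = 10^(7.08 − 7.43) = 0.4467; fraction as HOCl = 1/(1 + 0.4467) = 0.6912.
(b) Free chlorine required for 2.47 ppm HOCl: 2.47 / 0.6912 = 3.573 ppm.
(b) FC to add: 3.573 − 0.8 = 2.773 mg/L as Cl₂.
(b) Cl₂ equivalent: 2.773 mg/L × 786,000 L = 2180 g.
(b) Product at 90.1% available Cl: 2180 / 0.901 = 2419 g.

(a) 0.811 ppm; (b) 2.42 kg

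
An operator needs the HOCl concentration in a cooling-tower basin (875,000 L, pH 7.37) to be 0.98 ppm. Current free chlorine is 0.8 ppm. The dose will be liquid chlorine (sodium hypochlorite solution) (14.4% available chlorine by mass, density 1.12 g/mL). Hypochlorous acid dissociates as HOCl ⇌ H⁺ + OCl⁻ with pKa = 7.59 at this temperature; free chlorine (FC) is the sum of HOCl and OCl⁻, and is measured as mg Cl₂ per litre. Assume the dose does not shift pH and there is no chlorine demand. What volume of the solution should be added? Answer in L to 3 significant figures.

[OCl⁻]/[HOCl] = 10^(pH − pKa) = 10^(7.37 − 7.59) = 0.6026; fraction as HOCl = 1/(1 + 0.6026) = 0.624.
Free chlorine required for 0.98 ppm HOCl: 0.98 / 0.624 = 1.571 ppm.
FC to add: 1.571 − 0.8 = 0.7705 mg/L as Cl₂.
Cl₂ equivalent: 0.7705 mg/L × 875,000 L = 674.2 g.
Product at 14.4% available Cl: 674.2 / 0.144 = 4682 g.
Volume: 4682 g ÷ 1.12 g/mL = 4180 mL.

4.18 L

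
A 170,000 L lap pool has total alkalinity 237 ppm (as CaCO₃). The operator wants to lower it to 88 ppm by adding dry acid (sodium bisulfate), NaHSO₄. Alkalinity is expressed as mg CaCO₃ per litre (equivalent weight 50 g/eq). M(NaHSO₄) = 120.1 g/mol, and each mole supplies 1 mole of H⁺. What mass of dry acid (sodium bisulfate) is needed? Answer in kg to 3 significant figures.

60.8 kg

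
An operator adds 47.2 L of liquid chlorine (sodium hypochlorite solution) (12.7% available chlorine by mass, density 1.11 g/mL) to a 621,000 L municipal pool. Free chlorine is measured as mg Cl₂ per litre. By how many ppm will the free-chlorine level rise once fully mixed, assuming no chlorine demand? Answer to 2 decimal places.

10.71 ppm

Mass of solution: 47.2 L × 1000 mL/L × 1.11 g/mL = 52,390 g.
Available chlorine delivered: 52,390 g × 0.127 = 6654 g as Cl₂.
Concentration rise: 6654 g / 621,000 L = 10.71 mg/L = 10.71 ppm.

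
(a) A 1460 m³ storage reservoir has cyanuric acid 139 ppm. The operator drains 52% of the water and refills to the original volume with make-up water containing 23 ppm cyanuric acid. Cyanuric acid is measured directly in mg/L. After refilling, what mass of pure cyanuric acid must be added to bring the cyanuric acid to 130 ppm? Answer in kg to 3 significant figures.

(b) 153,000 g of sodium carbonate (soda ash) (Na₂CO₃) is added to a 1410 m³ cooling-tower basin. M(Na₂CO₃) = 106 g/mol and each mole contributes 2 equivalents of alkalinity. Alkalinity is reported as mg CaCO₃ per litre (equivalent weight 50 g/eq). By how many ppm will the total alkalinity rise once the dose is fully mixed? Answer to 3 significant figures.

(a) 74.9 kg; (b) 102 ppm

(a) Volume: 1460 m³ = 1,460,000 L.
(a) After draining 52% and refilling: 139 × 0.48 + 23 × 0.52 = 78.68 ppm.
(a) Deficit to target: 130 − 78.68 = 51.32 mg/L.
(a) Mass: 51.32 mg/L × 1,460,000 L = 74,930 g cyanuric acid.

(b) Volume: 1410 m³ = 1,410,000 L.
(b) Moles of Na₂CO₃: 153,000 g ÷ 106 g/mol = 1443 mol → 2887 eq of alkalinity.
(b) As CaCO₃: 2887 eq × 50 g/eq = 144,300 g.
(b) Rise: 144,300 g / 1,410,000 L × 1000 = 102.4 mg/L.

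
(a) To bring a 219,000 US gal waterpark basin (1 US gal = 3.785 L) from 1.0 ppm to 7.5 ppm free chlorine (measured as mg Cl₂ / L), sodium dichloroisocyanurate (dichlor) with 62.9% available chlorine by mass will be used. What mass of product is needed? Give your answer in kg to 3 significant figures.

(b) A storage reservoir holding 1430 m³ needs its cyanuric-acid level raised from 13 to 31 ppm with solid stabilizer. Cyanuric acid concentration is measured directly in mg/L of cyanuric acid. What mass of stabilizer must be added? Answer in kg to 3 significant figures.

(a) Volume: 219,000 US gal × 3.785 L/gal = 828,915 L.
(a) Chlorine deficit: 7.5 − 1.0 = 6.5 ppm = 6.5 mg/L as Cl₂.
(a) Cl₂ equivalent needed: 6.5 mg/L × 828,915 L = 5,388,000 mg = 5388 g.
(a) Product at 62.9% available chlorine: 5388 / 0.629 = 8566 g.

(b) Volume: 1430 m³ = 1,430,000 L.
(b) CYA to add: (31 − 13) = 18 mg/L × 1,430,000 L = 25,740 g cyanuric acid.

(a) 8.57 kg; (b) 25.7 kg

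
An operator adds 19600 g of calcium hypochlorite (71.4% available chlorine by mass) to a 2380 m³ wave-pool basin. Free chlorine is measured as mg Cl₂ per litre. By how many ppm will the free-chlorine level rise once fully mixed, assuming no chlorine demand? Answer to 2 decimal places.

5.88 ppm

Volume: 2380 m³ = 2,380,000 L.
Available chlorine delivered: 19,600 g × 0.714 = 13,990 g as Cl₂.
Concentration rise: 13,990 g / 2,380,000 L = 5.88 mg/L = 5.88 ppm.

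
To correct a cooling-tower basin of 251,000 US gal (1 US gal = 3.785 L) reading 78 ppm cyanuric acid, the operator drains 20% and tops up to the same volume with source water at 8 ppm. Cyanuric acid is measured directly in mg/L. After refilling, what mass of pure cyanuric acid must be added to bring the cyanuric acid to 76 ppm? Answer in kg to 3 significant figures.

11.4 kg

Volume: 251,000 US gal × 3.785 L/gal = 950,035 L.
After draining 20% and refilling: 78 × 0.80 + 8 × 0.20 = 64 ppm.
Deficit to target: 76 − 64 = 12 mg/L.
Mass: 12 mg/L × 950,035 L = 11,400 g cyanuric acid.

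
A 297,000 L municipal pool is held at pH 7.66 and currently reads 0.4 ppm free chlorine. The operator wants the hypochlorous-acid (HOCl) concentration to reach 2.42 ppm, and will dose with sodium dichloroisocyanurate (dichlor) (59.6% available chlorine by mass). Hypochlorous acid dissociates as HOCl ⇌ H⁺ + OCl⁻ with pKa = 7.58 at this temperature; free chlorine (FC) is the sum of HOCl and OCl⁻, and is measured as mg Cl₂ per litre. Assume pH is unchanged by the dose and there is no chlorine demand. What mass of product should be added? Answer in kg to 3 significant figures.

[OCl⁻]/[HOCl] = 10^(pH − pKa) = 10^(7.66 − 7.58) = 1.202; fraction as HOCl = 1/(1 + 1.202) = 0.4541.
Free chlorine required for 2.42 ppm HOCl: 2.42 / 0.4541 = 5.329 ppm.
FC to add: 5.329 − 0.4 = 4.929 mg/L as Cl₂.
Cl₂ equivalent: 4.929 mg/L × 297,000 L = 1464 g.
Product at 59.6% available Cl: 1464 / 0.596 = 2456 g.

2.46 kg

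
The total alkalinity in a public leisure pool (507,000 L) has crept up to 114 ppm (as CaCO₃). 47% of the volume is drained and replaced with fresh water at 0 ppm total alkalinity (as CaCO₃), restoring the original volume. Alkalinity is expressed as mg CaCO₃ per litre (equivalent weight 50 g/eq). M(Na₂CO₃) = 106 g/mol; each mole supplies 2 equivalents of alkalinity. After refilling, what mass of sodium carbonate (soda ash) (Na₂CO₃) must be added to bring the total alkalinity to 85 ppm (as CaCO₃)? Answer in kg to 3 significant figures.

13.2 kg

After draining 47% and refilling: 114 × 0.53 + 0 × 0.47 = 60.42 ppm.
Deficit to target: 85 − 60.42 = 24.58 mg/L.
As CaCO₃: 24.58 mg/L × 507,000 L = 12,460 g; ÷ 50 g/eq ÷ 2 = 124.6 mol Na₂CO₃.
Mass: 124.6 × 106 = 13,210 g.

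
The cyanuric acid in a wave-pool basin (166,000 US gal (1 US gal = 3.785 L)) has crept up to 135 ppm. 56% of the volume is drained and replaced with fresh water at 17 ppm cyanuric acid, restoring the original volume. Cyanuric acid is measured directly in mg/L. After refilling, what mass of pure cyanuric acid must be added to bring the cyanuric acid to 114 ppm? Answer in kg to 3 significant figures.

28.3 kg

Volume: 166,000 US gal × 3.785 L/gal = 628,310 L.
After draining 56% and refilling: 135 × 0.44 + 17 × 0.56 = 68.92 ppm.
Deficit to target: 114 − 68.92 = 45.08 mg/L.
Mass: 45.08 mg/L × 628,310 L = 28,320 g cyanuric acid.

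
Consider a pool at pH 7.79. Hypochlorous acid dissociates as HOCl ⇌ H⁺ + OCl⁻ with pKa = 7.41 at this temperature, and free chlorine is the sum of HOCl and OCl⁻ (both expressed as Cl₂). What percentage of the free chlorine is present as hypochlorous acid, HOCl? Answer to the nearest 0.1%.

[OCl⁻]/[HOCl] = 10^(pH − pKa) = 10^(7.79 − 7.41) = 10^0.38 = 2.399.
Fraction as HOCl = 1 / (1 + 2.399) = 0.2942.

29.4%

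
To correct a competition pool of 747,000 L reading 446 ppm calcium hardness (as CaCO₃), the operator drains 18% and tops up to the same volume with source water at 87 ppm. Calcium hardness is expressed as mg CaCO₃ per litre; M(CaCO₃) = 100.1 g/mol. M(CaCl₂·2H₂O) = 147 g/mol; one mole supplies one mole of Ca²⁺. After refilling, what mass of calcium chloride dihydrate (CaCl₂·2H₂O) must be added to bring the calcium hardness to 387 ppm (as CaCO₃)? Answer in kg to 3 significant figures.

6.17 kg

After draining 18% and refilling: 446 × 0.82 + 87 × 0.18 = 381.38 ppm.
Deficit to target: 387 − 381.38 = 5.62 mg/L.
As CaCO₃: 5.62 mg/L × 747,000 L = 4198 g; ÷ 100.1 = 41.94 mol Ca²⁺.
Mass: 41.94 × 147 = 6165 g.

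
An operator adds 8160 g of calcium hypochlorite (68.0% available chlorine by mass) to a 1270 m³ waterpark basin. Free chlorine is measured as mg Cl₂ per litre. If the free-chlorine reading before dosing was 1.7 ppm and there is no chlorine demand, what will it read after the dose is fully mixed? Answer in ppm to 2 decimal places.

6.07 ppm

Volume: 1270 m³ = 1,270,000 L.
Available chlorine delivered: 8160 g × 0.68 = 5549 g as Cl₂.
Concentration rise: 5549 g / 1,270,000 L = 4.369 mg/L = 4.37 ppm.
Final FC: 1.7 + 4.37 = 6.07 ppm.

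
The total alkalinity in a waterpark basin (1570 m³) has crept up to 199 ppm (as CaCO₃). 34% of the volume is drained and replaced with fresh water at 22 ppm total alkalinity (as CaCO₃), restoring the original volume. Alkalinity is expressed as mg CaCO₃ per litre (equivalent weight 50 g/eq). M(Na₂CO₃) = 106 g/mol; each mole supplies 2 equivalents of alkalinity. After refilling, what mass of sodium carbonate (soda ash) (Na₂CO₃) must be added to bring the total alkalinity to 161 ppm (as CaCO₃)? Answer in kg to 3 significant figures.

36.9 kg

Volume: 1570 m³ = 1,570,000 L.
After draining 34% and refilling: 199 × 0.66 + 22 × 0.34 = 138.82 ppm.
Deficit to target: 161 − 138.82 = 22.18 mg/L.
As CaCO₃: 22.18 mg/L × 1,570,000 L = 34,820 g; ÷ 50 g/eq ÷ 2 = 348.2 mol Na₂CO₃.
Mass: 348.2 × 106 = 36,910 g.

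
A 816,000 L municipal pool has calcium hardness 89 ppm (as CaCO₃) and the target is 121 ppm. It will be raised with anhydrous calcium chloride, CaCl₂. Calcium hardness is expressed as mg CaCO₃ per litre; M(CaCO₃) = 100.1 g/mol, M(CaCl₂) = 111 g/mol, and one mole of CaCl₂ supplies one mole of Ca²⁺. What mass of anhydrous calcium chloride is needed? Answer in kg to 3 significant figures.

Hardness to add: (121 − 89) = 32 mg/L as CaCO₃ × 816,000 L = 26,110 g as CaCO₃.
Moles of Ca²⁺ (1 mol Ca²⁺ ≡ 1 mol CaCO₃): 26,110 / 100.1 g/mol = 260.9 mol.
Mass of CaCl₂: 260.9 × 111 = 28,960 g.

29.0 kg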